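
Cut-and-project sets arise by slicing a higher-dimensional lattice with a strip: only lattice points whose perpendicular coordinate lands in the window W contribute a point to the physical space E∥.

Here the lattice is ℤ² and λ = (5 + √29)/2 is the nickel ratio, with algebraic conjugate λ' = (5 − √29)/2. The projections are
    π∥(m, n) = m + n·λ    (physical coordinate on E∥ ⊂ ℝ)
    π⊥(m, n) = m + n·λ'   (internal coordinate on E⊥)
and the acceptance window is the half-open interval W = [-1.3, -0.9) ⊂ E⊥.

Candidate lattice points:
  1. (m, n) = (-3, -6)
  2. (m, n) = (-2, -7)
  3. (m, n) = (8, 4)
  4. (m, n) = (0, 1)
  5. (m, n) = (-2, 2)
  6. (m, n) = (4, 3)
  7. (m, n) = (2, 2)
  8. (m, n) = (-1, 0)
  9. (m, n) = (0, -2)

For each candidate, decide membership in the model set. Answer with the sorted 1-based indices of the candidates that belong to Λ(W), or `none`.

Numerically λ ≈ 5.19258 and λ' = −1/λ ≈ -0.19258.
candidate 1: (m,n)=(-3,-6) → π∥ = -3-6·λ ≈ -34.15549, π⊥ = -3-6·λ' ≈ -1.84451 ∉ [-1.3, -0.9) ⇒ out
candidate 2: (m,n)=(-2,-7) → π∥ = -2-7·λ ≈ -38.34808, π⊥ = -2-7·λ' ≈ -0.65192 ∉ [-1.3, -0.9) ⇒ out
candidate 3: (m,n)=(8,4) → π∥ = 8+4·λ ≈ 28.77033, π⊥ = 8+4·λ' ≈ 7.22967 ∉ [-1.3, -0.9) ⇒ out
candidate 4: (m,n)=(0,1) → π∥ = 0+1·λ ≈ 5.19258, π⊥ = 0+1·λ' ≈ -0.19258 ∉ [-1.3, -0.9) ⇒ out
candidate 5: (m,n)=(-2,2) → π∥ = -2+2·λ ≈ 8.38516, π⊥ = -2+2·λ' ≈ -2.38516 ∉ [-1.3, -0.9) ⇒ out
candidate 6: (m,n)=(4,3) → π∥ = 4+3·λ ≈ 19.57775, π⊥ = 4+3·λ' ≈ 3.42225 ∉ [-1.3, -0.9) ⇒ out
candidate 7: (m,n)=(2,2) → π∥ = 2+2·λ ≈ 12.38516, π⊥ = 2+2·λ' ≈ 1.61484 ∉ [-1.3, -0.9) ⇒ out
candidate 8: (m,n)=(-1,0) → π∥ = -1+0·λ ≈ -1.00000, π⊥ = -1+0·λ' ≈ -1.00000 ∈ [-1.3, -0.9) ⇒ IN Λ
candidate 9: (m,n)=(0,-2) → π∥ = 0-2·λ ≈ -10.38516, π⊥ = 0-2·λ' ≈ 0.38516 ∉ [-1.3, -0.9) ⇒ out

8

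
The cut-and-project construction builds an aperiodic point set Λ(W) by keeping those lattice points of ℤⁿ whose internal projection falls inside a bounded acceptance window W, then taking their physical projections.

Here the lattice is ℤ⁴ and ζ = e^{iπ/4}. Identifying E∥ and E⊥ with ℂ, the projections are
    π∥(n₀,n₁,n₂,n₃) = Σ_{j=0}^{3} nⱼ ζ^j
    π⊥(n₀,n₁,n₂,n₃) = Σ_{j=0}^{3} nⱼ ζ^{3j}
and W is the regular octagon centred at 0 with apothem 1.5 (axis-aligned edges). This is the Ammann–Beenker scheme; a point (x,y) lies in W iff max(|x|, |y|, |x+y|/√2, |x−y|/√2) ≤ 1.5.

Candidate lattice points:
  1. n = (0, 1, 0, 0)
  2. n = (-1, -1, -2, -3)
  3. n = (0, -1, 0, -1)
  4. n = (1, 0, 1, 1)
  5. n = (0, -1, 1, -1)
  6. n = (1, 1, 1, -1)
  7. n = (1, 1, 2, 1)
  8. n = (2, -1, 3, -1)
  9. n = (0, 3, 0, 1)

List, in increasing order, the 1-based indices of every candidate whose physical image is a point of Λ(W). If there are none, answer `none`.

π⊥(n) = n₀ + n₁ζ³ + n₂ζ⁶ + n₃ζ⁹ where ζ = e^{iπ/4}.
#1 (0, 1, 0, 0): internal (-0.7071, 0.7071); octagon support 1.0000 vs apothem 1.5 → ∈ W
#2 (-1, -1, -2, -3): internal (-2.4142, -0.8284); octagon support 2.4142 vs apothem 1.5 → ∉ W
#3 (0, -1, 0, -1): internal (0.0000, -1.4142); octagon support 1.4142 vs apothem 1.5 → ∈ W
#4 (1, 0, 1, 1): internal (1.7071, -0.2929); octagon support 1.7071 vs apothem 1.5 → ∉ W
#5 (0, -1, 1, -1): internal (0.0000, -2.4142); octagon support 2.4142 vs apothem 1.5 → ∉ W
#6 (1, 1, 1, -1): internal (-0.4142, -1.0000); octagon support 1.0000 vs apothem 1.5 → ∈ W
#7 (1, 1, 2, 1): internal (1.0000, -0.5858); octagon support 1.1213 vs apothem 1.5 → ∈ W
#8 (2, -1, 3, -1): internal (2.0000, -4.4142); octagon support 4.5355 vs apothem 1.5 → ∉ W
#9 (0, 3, 0, 1): internal (-1.4142, 2.8284); octagon support 3.0000 vs apothem 1.5 → ∉ W

1, 3, 6, 7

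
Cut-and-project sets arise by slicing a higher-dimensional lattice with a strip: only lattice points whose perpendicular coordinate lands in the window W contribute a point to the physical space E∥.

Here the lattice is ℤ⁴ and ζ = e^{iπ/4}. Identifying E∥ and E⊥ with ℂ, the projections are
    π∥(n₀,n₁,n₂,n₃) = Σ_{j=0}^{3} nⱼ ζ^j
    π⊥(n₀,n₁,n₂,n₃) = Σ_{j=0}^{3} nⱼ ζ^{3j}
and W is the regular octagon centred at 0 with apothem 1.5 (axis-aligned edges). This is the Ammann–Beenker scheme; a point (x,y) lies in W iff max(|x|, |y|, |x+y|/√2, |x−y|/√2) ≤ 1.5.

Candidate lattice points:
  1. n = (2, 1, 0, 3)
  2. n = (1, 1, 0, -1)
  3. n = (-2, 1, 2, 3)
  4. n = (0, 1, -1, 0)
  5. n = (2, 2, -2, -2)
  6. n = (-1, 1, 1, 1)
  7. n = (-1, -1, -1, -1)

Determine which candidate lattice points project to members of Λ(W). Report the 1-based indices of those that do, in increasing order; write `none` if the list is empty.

2, 3, 6, 7

π⊥(n) = n₀ + n₁ζ³ + n₂ζ⁶ + n₃ζ⁹ where ζ = e^{iπ/4}.
#1 (2, 1, 0, 3): internal (3.41421, 2.82843); octagon support 4.41421 vs apothem 1.5 → ∉ W
#2 (1, 1, 0, -1): internal (-0.41421, 0.00000); octagon support 0.41421 vs apothem 1.5 → ∈ W
#3 (-2, 1, 2, 3): internal (-0.58579, 0.82843); octagon support 1.00000 vs apothem 1.5 → ∈ W
#4 (0, 1, -1, 0): internal (-0.70711, 1.70711); octagon support 1.70711 vs apothem 1.5 → ∉ W
#5 (2, 2, -2, -2): internal (-0.82843, 2.00000); octagon support 2.00000 vs apothem 1.5 → ∉ W
#6 (-1, 1, 1, 1): internal (-1.00000, 0.41421); octagon support 1.00000 vs apothem 1.5 → ∈ W
#7 (-1, -1, -1, -1): internal (-1.00000, -0.41421); octagon support 1.00000 vs apothem 1.5 → ∈ W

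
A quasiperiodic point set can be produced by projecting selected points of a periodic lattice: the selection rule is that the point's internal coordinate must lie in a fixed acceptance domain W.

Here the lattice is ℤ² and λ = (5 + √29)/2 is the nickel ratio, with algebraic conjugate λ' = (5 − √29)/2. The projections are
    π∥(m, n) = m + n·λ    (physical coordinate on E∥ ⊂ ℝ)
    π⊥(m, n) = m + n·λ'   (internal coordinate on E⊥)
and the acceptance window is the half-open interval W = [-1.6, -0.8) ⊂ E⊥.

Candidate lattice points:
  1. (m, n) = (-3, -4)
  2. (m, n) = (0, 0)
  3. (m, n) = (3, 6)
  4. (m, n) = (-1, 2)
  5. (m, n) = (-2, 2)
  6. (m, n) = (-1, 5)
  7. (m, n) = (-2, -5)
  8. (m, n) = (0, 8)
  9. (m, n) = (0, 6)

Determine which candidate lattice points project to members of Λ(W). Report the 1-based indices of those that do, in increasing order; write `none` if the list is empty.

4, 7, 8, 9

Compute λ' = (5−√29)/2 = -0.19258, so π⊥(m,n) = m -0.19258·n.
candidate 1: (m,n)=(-3,-4) → π∥ = -3-4·λ ≈ -23.77033, π⊥ = -3-4·λ' ≈ -2.22967 ∉ [-1.6, -0.8) ⇒ out
candidate 2: (m,n)=(0,0) → π∥ = 0+0·λ ≈ 0.00000, π⊥ = 0+0·λ' ≈ 0.00000 ∉ [-1.6, -0.8) ⇒ out
candidate 3: (m,n)=(3,6) → π∥ = 3+6·λ ≈ 34.15549, π⊥ = 3+6·λ' ≈ 1.84451 ∉ [-1.6, -0.8) ⇒ out
candidate 4: (m,n)=(-1,2) → π∥ = -1+2·λ ≈ 9.38516, π⊥ = -1+2·λ' ≈ -1.38516 ∈ [-1.6, -0.8) ⇒ IN Λ
candidate 5: (m,n)=(-2,2) → π∥ = -2+2·λ ≈ 8.38516, π⊥ = -2+2·λ' ≈ -2.38516 ∉ [-1.6, -0.8) ⇒ out
candidate 6: (m,n)=(-1,5) → π∥ = -1+5·λ ≈ 24.96291, π⊥ = -1+5·λ' ≈ -1.96291 ∉ [-1.6, -0.8) ⇒ out
candidate 7: (m,n)=(-2,-5) → π∥ = -2-5·λ ≈ -27.96291, π⊥ = -2-5·λ' ≈ -1.03709 ∈ [-1.6, -0.8) ⇒ IN Λ
candidate 8: (m,n)=(0,8) → π∥ = 0+8·λ ≈ 41.54066, π⊥ = 0+8·λ' ≈ -1.54066 ∈ [-1.6, -0.8) ⇒ IN Λ
candidate 9: (m,n)=(0,6) → π∥ = 0+6·λ ≈ 31.15549, π⊥ = 0+6·λ' ≈ -1.15549 ∈ [-1.6, -0.8) ⇒ IN Λ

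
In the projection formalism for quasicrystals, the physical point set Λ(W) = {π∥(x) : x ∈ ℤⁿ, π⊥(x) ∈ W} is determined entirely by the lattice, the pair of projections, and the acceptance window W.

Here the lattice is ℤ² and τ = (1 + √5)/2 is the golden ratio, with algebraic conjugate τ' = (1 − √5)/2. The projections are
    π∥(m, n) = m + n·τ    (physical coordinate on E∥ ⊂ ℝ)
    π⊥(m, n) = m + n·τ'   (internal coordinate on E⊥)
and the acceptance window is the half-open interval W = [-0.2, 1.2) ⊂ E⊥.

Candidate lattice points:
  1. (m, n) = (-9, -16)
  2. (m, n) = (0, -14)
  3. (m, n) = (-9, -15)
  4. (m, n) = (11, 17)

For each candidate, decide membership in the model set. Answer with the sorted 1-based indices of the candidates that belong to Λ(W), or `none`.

1, 3, 4

Numerically τ ≈ 1.618034 and τ' = −1/τ ≈ -0.618034.
candidate 1: (m,n)=(-9,-16) → π∥ = -9-16·τ ≈ -34.888544, π⊥ = -9-16·τ' ≈ 0.888544 ∈ [-0.2, 1.2) ⇒ IN Λ
candidate 2: (m,n)=(0,-14) → π∥ = 0-14·τ ≈ -22.652476, π⊥ = 0-14·τ' ≈ 8.652476 ∉ [-0.2, 1.2) ⇒ out
candidate 3: (m,n)=(-9,-15) → π∥ = -9-15·τ ≈ -33.270510, π⊥ = -9-15·τ' ≈ 0.270510 ∈ [-0.2, 1.2) ⇒ IN Λ
candidate 4: (m,n)=(11,17) → π∥ = 11+17·τ ≈ 38.506578, π⊥ = 11+17·τ' ≈ 0.493422 ∈ [-0.2, 1.2) ⇒ IN Λ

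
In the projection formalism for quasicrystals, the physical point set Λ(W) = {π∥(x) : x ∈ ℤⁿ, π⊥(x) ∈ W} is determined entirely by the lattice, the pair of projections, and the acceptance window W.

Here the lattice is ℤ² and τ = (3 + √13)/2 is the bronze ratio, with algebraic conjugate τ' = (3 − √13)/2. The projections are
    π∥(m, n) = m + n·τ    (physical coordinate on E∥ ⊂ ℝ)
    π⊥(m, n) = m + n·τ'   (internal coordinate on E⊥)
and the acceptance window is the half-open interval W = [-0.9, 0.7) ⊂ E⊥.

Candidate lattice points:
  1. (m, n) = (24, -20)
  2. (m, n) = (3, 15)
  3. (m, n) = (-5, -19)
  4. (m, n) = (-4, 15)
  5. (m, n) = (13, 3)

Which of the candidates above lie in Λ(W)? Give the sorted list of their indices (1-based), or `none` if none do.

none

Compute τ' = (3−√13)/2 = -0.3028, so π⊥(m,n) = m -0.3028·n.
candidate 1: (m,n)=(24,-20) → π∥ = 24-20·τ ≈ -42.0555, π⊥ = 24-20·τ' ≈ 30.0555 ∉ [-0.9, 0.7) ⇒ out
candidate 2: (m,n)=(3,15) → π∥ = 3+15·τ ≈ 52.5416, π⊥ = 3+15·τ' ≈ -1.5416 ∉ [-0.9, 0.7) ⇒ out
candidate 3: (m,n)=(-5,-19) → π∥ = -5-19·τ ≈ -67.7527, π⊥ = -5-19·τ' ≈ 0.7527 ∉ [-0.9, 0.7) ⇒ out
candidate 4: (m,n)=(-4,15) → π∥ = -4+15·τ ≈ 45.5416, π⊥ = -4+15·τ' ≈ -8.5416 ∉ [-0.9, 0.7) ⇒ out
candidate 5: (m,n)=(13,3) → π∥ = 13+3·τ ≈ 22.9083, π⊥ = 13+3·τ' ≈ 12.0917 ∉ [-0.9, 0.7) ⇒ out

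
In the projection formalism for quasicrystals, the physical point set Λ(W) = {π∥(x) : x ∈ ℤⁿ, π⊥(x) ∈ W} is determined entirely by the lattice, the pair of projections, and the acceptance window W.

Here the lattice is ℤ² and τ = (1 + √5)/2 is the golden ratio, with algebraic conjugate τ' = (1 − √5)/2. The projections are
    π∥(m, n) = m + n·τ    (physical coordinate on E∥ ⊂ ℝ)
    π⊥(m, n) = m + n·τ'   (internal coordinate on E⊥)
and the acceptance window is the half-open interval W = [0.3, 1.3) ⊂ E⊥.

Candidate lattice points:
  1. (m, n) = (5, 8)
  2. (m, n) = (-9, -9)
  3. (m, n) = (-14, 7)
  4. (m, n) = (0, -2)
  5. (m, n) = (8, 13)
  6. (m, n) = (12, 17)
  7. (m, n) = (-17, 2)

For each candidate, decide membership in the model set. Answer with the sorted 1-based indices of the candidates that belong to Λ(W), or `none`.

Compute τ' = (1−√5)/2 = -0.618034, so π⊥(m,n) = m -0.618034·n.
[1] lift (5,8): star map gives 0.055728; window check 0.3 ≤ 0.055728 < 1.3 is false → out
[2] lift (-9,-9): star map gives -3.437694; window check 0.3 ≤ -3.437694 < 1.3 is false → out
[3] lift (-14,7): star map gives -18.326238; window check 0.3 ≤ -18.326238 < 1.3 is false → out
[4] lift (0,-2): star map gives 1.236068; window check 0.3 ≤ 1.236068 < 1.3 is true → IN Λ
[5] lift (8,13): star map gives -0.034442; window check 0.3 ≤ -0.034442 < 1.3 is false → out
[6] lift (12,17): star map gives 1.493422; window check 0.3 ≤ 1.493422 < 1.3 is false → out
[7] lift (-17,2): star map gives -18.236068; window check 0.3 ≤ -18.236068 < 1.3 is false → out

4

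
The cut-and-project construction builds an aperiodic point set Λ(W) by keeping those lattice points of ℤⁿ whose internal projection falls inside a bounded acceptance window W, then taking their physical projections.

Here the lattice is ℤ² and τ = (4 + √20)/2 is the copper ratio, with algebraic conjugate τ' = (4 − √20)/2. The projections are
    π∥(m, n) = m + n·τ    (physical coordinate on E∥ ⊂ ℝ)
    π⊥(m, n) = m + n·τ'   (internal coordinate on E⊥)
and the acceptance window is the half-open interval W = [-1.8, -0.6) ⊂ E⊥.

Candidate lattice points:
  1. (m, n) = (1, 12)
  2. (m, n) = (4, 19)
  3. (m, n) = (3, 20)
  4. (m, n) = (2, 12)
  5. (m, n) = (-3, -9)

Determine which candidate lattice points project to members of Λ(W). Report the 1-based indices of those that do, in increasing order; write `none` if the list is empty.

3, 4, 5

τ' = (4−√20)/2 ≈ -0.23607.
candidate 1: (m,n)=(1,12) → π∥ = 1+12·τ ≈ 51.83282, π⊥ = 1+12·τ' ≈ -1.83282 ∉ [-1.8, -0.6) ⇒ out
candidate 2: (m,n)=(4,19) → π∥ = 4+19·τ ≈ 84.48529, π⊥ = 4+19·τ' ≈ -0.48529 ∉ [-1.8, -0.6) ⇒ out
candidate 3: (m,n)=(3,20) → π∥ = 3+20·τ ≈ 87.72136, π⊥ = 3+20·τ' ≈ -1.72136 ∈ [-1.8, -0.6) ⇒ IN Λ
candidate 4: (m,n)=(2,12) → π∥ = 2+12·τ ≈ 52.83282, π⊥ = 2+12·τ' ≈ -0.83282 ∈ [-1.8, -0.6) ⇒ IN Λ
candidate 5: (m,n)=(-3,-9) → π∥ = -3-9·τ ≈ -41.12461, π⊥ = -3-9·τ' ≈ -0.87539 ∈ [-1.8, -0.6) ⇒ IN Λ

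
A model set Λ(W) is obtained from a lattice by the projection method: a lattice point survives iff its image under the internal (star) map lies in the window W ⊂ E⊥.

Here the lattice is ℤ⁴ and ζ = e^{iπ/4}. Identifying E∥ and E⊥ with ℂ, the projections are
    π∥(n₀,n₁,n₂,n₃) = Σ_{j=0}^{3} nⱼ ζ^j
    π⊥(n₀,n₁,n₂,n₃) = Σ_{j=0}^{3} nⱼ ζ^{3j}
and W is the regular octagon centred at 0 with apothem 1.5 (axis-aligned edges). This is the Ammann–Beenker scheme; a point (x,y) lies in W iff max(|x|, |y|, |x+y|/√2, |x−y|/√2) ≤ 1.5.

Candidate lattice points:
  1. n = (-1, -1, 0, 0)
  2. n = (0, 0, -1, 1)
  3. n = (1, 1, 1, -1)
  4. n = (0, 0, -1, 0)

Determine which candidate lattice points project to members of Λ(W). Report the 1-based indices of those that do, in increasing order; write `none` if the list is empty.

Internal map: ζ^{3j} for j=0..3 gives (1,0), (−√2/2,√2/2), (0,−1), (√2/2,√2/2).
#1 (-1, -1, 0, 0): internal (-0.29289, -0.70711); octagon support 0.70711 vs apothem 1.5 → ∈ W
#2 (0, 0, -1, 1): internal (0.70711, 1.70711); octagon support 1.70711 vs apothem 1.5 → ∉ W
#3 (1, 1, 1, -1): internal (-0.41421, -1.00000); octagon support 1.00000 vs apothem 1.5 → ∈ W
#4 (0, 0, -1, 0): internal (0.00000, 1.00000); octagon support 1.00000 vs apothem 1.5 → ∈ W

1, 3, 4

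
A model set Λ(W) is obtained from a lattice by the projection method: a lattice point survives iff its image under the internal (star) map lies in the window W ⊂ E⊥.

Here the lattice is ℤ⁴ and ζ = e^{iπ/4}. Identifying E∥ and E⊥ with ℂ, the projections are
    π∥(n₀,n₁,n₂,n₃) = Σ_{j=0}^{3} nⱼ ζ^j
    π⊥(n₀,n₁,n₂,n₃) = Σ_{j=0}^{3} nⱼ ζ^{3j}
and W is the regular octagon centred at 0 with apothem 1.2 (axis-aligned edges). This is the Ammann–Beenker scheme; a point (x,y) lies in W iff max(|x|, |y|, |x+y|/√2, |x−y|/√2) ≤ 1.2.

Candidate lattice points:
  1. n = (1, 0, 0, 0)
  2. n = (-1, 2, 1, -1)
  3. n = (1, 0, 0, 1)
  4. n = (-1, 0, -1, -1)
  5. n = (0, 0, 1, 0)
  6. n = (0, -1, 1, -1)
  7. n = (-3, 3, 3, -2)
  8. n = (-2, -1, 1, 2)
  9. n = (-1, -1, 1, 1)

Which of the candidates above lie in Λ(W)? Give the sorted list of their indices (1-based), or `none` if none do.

π⊥(n) = n₀ + n₁ζ³ + n₂ζ⁶ + n₃ζ⁹ where ζ = e^{iπ/4}.
candidate 1: n = (1, 0, 0, 0) → π⊥ ≈ (+1.00000, +0.00000); max(|x|,|y|,|x±y|/√2) = 1.00000 ≤ 1.2 ⇒ ∈ W
candidate 2: n = (-1, 2, 1, -1) → π⊥ ≈ (-3.12132, -0.29289); max(|x|,|y|,|x±y|/√2) = 3.12132 > 1.2 ⇒ ∉ W
candidate 3: n = (1, 0, 0, 1) → π⊥ ≈ (+1.70711, +0.70711); max(|x|,|y|,|x±y|/√2) = 1.70711 > 1.2 ⇒ ∉ W
candidate 4: n = (-1, 0, -1, -1) → π⊥ ≈ (-1.70711, +0.29289); max(|x|,|y|,|x±y|/√2) = 1.70711 > 1.2 ⇒ ∉ W
candidate 5: n = (0, 0, 1, 0) → π⊥ ≈ (+0.00000, -1.00000); max(|x|,|y|,|x±y|/√2) = 1.00000 ≤ 1.2 ⇒ ∈ W
candidate 6: n = (0, -1, 1, -1) → π⊥ ≈ (+0.00000, -2.41421); max(|x|,|y|,|x±y|/√2) = 2.41421 > 1.2 ⇒ ∉ W
candidate 7: n = (-3, 3, 3, -2) → π⊥ ≈ (-6.53553, -2.29289); max(|x|,|y|,|x±y|/√2) = 6.53553 > 1.2 ⇒ ∉ W
candidate 8: n = (-2, -1, 1, 2) → π⊥ ≈ (+0.12132, -0.29289); max(|x|,|y|,|x±y|/√2) = 0.29289 ≤ 1.2 ⇒ ∈ W
candidate 9: n = (-1, -1, 1, 1) → π⊥ ≈ (+0.41421, -1.00000); max(|x|,|y|,|x±y|/√2) = 1.00000 ≤ 1.2 ⇒ ∈ W

1, 5, 8, 9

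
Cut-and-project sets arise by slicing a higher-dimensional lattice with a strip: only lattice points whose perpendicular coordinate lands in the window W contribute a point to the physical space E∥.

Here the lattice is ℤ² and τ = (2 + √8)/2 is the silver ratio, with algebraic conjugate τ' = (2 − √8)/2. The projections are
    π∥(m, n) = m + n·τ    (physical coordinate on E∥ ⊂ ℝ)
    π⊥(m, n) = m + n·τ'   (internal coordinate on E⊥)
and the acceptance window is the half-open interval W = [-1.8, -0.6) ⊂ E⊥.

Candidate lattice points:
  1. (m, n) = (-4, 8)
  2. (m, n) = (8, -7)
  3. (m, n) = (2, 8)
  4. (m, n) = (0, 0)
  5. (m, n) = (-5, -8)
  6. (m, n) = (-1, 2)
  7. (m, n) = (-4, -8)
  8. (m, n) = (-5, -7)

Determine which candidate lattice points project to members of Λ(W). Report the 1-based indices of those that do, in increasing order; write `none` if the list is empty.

3, 5, 7

τ' = (2−√8)/2 ≈ -0.4142.
#1 (-4,8): internal coord -4 + (8)·τ' = -7.3137; -7.3137 ∉ [-1.8, -0.6) → out
#2 (8,-7): internal coord 8 + (-7)·τ' = +10.8995; +10.8995 ∉ [-1.8, -0.6) → out
#3 (2,8): internal coord 2 + (8)·τ' = -1.3137; -1.3137 ∈ [-1.8, -0.6) → IN Λ
#4 (0,0): internal coord 0 + (0)·τ' = +0.0000; +0.0000 ∉ [-1.8, -0.6) → out
#5 (-5,-8): internal coord -5 + (-8)·τ' = -1.6863; -1.6863 ∈ [-1.8, -0.6) → IN Λ
#6 (-1,2): internal coord -1 + (2)·τ' = -1.8284; -1.8284 ∉ [-1.8, -0.6) → out
#7 (-4,-8): internal coord -4 + (-8)·τ' = -0.6863; -0.6863 ∈ [-1.8, -0.6) → IN Λ
#8 (-5,-7): internal coord -5 + (-7)·τ' = -2.1005; -2.1005 ∉ [-1.8, -0.6) → out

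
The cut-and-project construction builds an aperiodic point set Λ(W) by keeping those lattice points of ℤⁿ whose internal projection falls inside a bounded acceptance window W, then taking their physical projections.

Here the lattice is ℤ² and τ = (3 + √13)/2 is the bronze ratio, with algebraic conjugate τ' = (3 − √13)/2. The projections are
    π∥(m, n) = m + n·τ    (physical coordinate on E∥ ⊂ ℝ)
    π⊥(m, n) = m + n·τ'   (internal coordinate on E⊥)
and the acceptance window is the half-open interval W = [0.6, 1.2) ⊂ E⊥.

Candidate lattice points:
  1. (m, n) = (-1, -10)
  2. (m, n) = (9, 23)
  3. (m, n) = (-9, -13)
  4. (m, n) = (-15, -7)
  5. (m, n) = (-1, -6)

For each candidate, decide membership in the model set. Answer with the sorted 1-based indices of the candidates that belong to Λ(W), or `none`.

τ' = (3−√13)/2 ≈ -0.30278.
[1] lift (-1,-10): star map gives 2.02776; window check 0.6 ≤ 2.02776 < 1.2 is false → out
[2] lift (9,23): star map gives 2.03616; window check 0.6 ≤ 2.03616 < 1.2 is false → out
[3] lift (-9,-13): star map gives -5.06392; window check 0.6 ≤ -5.06392 < 1.2 is false → out
[4] lift (-15,-7): star map gives -12.88057; window check 0.6 ≤ -12.88057 < 1.2 is false → out
[5] lift (-1,-6): star map gives 0.81665; window check 0.6 ≤ 0.81665 < 1.2 is true → IN Λ

5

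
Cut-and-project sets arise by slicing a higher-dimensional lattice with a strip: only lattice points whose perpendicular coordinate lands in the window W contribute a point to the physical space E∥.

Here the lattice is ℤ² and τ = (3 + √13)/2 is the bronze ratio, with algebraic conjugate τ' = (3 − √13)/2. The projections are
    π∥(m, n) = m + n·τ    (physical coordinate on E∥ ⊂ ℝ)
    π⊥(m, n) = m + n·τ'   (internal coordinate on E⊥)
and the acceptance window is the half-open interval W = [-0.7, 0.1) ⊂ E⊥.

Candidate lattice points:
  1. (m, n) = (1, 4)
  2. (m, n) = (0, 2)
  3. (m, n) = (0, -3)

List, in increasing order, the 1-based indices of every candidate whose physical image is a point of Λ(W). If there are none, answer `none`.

1, 2

Numerically τ ≈ 3.302776 and τ' = −1/τ ≈ -0.302776.
[1] lift (1,4): star map gives -0.211103; window check -0.7 ≤ -0.211103 < 0.1 is true → IN Λ
[2] lift (0,2): star map gives -0.605551; window check -0.7 ≤ -0.605551 < 0.1 is true → IN Λ
[3] lift (0,-3): star map gives 0.908327; window check -0.7 ≤ 0.908327 < 0.1 is false → out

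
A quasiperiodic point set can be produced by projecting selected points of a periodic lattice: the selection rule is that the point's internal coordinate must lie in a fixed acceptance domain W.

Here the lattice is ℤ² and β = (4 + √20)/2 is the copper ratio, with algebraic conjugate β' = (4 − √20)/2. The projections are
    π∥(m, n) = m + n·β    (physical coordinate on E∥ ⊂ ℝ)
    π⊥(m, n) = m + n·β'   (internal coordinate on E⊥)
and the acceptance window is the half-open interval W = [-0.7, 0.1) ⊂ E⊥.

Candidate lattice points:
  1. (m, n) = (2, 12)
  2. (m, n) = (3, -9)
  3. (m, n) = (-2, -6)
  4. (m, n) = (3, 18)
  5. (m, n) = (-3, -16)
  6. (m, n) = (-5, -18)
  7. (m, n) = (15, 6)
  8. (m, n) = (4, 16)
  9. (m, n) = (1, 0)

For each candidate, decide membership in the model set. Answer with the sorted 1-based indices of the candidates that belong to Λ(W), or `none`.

3

Compute β' = (4−√20)/2 = -0.23607, so π⊥(m,n) = m -0.23607·n.
candidate 1: (m,n)=(2,12) → π∥ = 2+12·β ≈ 52.83282, π⊥ = 2+12·β' ≈ -0.83282 ∉ [-0.7, 0.1) ⇒ out
candidate 2: (m,n)=(3,-9) → π∥ = 3-9·β ≈ -35.12461, π⊥ = 3-9·β' ≈ 5.12461 ∉ [-0.7, 0.1) ⇒ out
candidate 3: (m,n)=(-2,-6) → π∥ = -2-6·β ≈ -27.41641, π⊥ = -2-6·β' ≈ -0.58359 ∈ [-0.7, 0.1) ⇒ IN Λ
candidate 4: (m,n)=(3,18) → π∥ = 3+18·β ≈ 79.24922, π⊥ = 3+18·β' ≈ -1.24922 ∉ [-0.7, 0.1) ⇒ out
candidate 5: (m,n)=(-3,-16) → π∥ = -3-16·β ≈ -70.77709, π⊥ = -3-16·β' ≈ 0.77709 ∉ [-0.7, 0.1) ⇒ out
candidate 6: (m,n)=(-5,-18) → π∥ = -5-18·β ≈ -81.24922, π⊥ = -5-18·β' ≈ -0.75078 ∉ [-0.7, 0.1) ⇒ out
candidate 7: (m,n)=(15,6) → π∥ = 15+6·β ≈ 40.41641, π⊥ = 15+6·β' ≈ 13.58359 ∉ [-0.7, 0.1) ⇒ out
candidate 8: (m,n)=(4,16) → π∥ = 4+16·β ≈ 71.77709, π⊥ = 4+16·β' ≈ 0.22291 ∉ [-0.7, 0.1) ⇒ out
candidate 9: (m,n)=(1,0) → π∥ = 1+0·β ≈ 1.00000, π⊥ = 1+0·β' ≈ 1.00000 ∉ [-0.7, 0.1) ⇒ out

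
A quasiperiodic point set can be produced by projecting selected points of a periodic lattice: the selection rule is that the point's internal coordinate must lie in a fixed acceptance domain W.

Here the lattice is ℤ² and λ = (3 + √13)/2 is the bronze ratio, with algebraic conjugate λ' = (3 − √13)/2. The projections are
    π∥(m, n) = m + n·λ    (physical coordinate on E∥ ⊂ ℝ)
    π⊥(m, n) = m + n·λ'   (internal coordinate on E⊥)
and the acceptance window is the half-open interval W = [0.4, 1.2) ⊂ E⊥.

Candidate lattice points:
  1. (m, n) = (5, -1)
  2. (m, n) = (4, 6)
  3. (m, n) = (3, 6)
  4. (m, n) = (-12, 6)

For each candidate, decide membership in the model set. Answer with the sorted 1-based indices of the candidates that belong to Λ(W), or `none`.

λ' = (3−√13)/2 ≈ -0.3028.
candidate 1: (m,n)=(5,-1) → π∥ = 5-1·λ ≈ 1.6972, π⊥ = 5-1·λ' ≈ 5.3028 ∉ [0.4, 1.2) ⇒ out
candidate 2: (m,n)=(4,6) → π∥ = 4+6·λ ≈ 23.8167, π⊥ = 4+6·λ' ≈ 2.1833 ∉ [0.4, 1.2) ⇒ out
candidate 3: (m,n)=(3,6) → π∥ = 3+6·λ ≈ 22.8167, π⊥ = 3+6·λ' ≈ 1.1833 ∈ [0.4, 1.2) ⇒ IN Λ
candidate 4: (m,n)=(-12,6) → π∥ = -12+6·λ ≈ 7.8167, π⊥ = -12+6·λ' ≈ -13.8167 ∉ [0.4, 1.2) ⇒ out

3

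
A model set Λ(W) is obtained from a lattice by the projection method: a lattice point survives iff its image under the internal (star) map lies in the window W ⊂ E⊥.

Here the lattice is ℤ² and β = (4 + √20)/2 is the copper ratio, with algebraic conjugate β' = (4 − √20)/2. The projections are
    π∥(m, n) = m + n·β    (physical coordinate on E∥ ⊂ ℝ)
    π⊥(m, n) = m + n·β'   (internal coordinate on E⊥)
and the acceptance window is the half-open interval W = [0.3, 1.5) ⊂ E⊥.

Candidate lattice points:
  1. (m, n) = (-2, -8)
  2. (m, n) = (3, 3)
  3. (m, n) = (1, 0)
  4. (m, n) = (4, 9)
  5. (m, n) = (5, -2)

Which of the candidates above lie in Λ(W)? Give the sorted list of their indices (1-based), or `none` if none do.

Compute β' = (4−√20)/2 = -0.2361, so π⊥(m,n) = m -0.2361·n.
#1 (-2,-8): internal coord -2 + (-8)·β' = -0.1115; -0.1115 ∉ [0.3, 1.5) → out
#2 (3,3): internal coord 3 + (3)·β' = +2.2918; +2.2918 ∉ [0.3, 1.5) → out
#3 (1,0): internal coord 1 + (0)·β' = +1.0000; +1.0000 ∈ [0.3, 1.5) → IN Λ
#4 (4,9): internal coord 4 + (9)·β' = +1.8754; +1.8754 ∉ [0.3, 1.5) → out
#5 (5,-2): internal coord 5 + (-2)·β' = +5.4721; +5.4721 ∉ [0.3, 1.5) → out

3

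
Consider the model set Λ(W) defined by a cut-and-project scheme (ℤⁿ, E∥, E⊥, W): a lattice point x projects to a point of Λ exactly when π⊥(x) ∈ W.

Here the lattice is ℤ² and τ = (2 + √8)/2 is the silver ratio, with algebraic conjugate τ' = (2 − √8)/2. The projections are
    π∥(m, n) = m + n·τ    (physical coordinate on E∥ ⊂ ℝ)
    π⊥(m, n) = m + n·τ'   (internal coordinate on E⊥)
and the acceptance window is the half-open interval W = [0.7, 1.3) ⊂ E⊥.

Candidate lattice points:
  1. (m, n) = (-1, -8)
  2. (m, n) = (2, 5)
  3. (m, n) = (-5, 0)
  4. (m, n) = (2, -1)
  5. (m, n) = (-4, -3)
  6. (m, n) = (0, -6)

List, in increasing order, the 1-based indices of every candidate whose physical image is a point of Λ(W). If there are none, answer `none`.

none

Compute τ' = (2−√8)/2 = -0.41421, so π⊥(m,n) = m -0.41421·n.
[1] lift (-1,-8): star map gives 2.31371; window check 0.7 ≤ 2.31371 < 1.3 is false → out
[2] lift (2,5): star map gives -0.07107; window check 0.7 ≤ -0.07107 < 1.3 is false → out
[3] lift (-5,0): star map gives -5.00000; window check 0.7 ≤ -5.00000 < 1.3 is false → out
[4] lift (2,-1): star map gives 2.41421; window check 0.7 ≤ 2.41421 < 1.3 is false → out
[5] lift (-4,-3): star map gives -2.75736; window check 0.7 ≤ -2.75736 < 1.3 is false → out
[6] lift (0,-6): star map gives 2.48528; window check 0.7 ≤ 2.48528 < 1.3 is false → out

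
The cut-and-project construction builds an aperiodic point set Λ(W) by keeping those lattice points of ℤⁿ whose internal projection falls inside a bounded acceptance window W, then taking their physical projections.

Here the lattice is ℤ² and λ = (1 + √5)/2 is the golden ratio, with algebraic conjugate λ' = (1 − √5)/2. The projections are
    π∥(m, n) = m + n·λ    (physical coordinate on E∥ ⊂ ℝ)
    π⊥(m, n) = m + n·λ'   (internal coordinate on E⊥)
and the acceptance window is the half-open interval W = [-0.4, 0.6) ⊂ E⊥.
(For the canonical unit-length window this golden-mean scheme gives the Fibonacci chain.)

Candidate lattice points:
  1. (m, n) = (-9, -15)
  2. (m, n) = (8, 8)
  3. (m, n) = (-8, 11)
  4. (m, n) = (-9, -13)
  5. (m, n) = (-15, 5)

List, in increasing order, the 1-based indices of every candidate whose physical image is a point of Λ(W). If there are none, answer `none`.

Compute λ' = (1−√5)/2 = -0.618034, so π⊥(m,n) = m -0.618034·n.
[1] lift (-9,-15): star map gives 0.270510; window check -0.4 ≤ 0.270510 < 0.6 is true → IN Λ
[2] lift (8,8): star map gives 3.055728; window check -0.4 ≤ 3.055728 < 0.6 is false → out
[3] lift (-8,11): star map gives -14.798374; window check -0.4 ≤ -14.798374 < 0.6 is false → out
[4] lift (-9,-13): star map gives -0.965558; window check -0.4 ≤ -0.965558 < 0.6 is false → out
[5] lift (-15,5): star map gives -18.090170; window check -0.4 ≤ -18.090170 < 0.6 is false → out

1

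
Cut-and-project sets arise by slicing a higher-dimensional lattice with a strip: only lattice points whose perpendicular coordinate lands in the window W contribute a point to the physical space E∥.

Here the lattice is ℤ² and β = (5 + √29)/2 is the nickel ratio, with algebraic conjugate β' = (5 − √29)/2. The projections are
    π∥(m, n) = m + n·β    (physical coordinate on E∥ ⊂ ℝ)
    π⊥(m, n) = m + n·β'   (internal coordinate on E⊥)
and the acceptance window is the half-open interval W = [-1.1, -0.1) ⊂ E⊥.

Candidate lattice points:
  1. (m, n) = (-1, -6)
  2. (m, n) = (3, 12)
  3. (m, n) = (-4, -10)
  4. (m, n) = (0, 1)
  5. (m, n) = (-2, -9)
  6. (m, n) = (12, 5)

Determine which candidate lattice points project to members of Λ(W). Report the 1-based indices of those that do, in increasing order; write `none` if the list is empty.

4, 5

Numerically β ≈ 5.19258 and β' = −1/β ≈ -0.19258.
candidate 1: (m,n)=(-1,-6) → π∥ = -1-6·β ≈ -32.15549, π⊥ = -1-6·β' ≈ 0.15549 ∉ [-1.1, -0.1) ⇒ out
candidate 2: (m,n)=(3,12) → π∥ = 3+12·β ≈ 65.31099, π⊥ = 3+12·β' ≈ 0.68901 ∉ [-1.1, -0.1) ⇒ out
candidate 3: (m,n)=(-4,-10) → π∥ = -4-10·β ≈ -55.92582, π⊥ = -4-10·β' ≈ -2.07418 ∉ [-1.1, -0.1) ⇒ out
candidate 4: (m,n)=(0,1) → π∥ = 0+1·β ≈ 5.19258, π⊥ = 0+1·β' ≈ -0.19258 ∈ [-1.1, -0.1) ⇒ IN Λ
candidate 5: (m,n)=(-2,-9) → π∥ = -2-9·β ≈ -48.73324, π⊥ = -2-9·β' ≈ -0.26676 ∈ [-1.1, -0.1) ⇒ IN Λ
candidate 6: (m,n)=(12,5) → π∥ = 12+5·β ≈ 37.96291, π⊥ = 12+5·β' ≈ 11.03709 ∉ [-1.1, -0.1) ⇒ out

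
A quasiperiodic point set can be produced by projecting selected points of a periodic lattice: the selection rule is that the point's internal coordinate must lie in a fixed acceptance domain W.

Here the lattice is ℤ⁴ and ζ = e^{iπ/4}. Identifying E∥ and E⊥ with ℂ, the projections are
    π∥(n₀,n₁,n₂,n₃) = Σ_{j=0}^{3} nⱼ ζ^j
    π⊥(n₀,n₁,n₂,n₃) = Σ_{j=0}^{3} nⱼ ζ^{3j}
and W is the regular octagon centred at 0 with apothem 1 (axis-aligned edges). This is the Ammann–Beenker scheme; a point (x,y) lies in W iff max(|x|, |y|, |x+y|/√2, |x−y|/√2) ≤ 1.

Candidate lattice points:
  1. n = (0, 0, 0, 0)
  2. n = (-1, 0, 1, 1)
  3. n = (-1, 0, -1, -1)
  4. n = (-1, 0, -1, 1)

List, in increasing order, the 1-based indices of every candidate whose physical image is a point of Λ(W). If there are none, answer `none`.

π⊥(n) = n₀ + n₁ζ³ + n₂ζ⁶ + n₃ζ⁹ where ζ = e^{iπ/4}.
candidate 1: n = (0, 0, 0, 0) → π⊥ ≈ (+0.0000, +0.0000); max(|x|,|y|,|x±y|/√2) = 0.0000 ≤ 1 ⇒ ∈ W
candidate 2: n = (-1, 0, 1, 1) → π⊥ ≈ (-0.2929, -0.2929); max(|x|,|y|,|x±y|/√2) = 0.4142 ≤ 1 ⇒ ∈ W
candidate 3: n = (-1, 0, -1, -1) → π⊥ ≈ (-1.7071, +0.2929); max(|x|,|y|,|x±y|/√2) = 1.7071 > 1 ⇒ ∉ W
candidate 4: n = (-1, 0, -1, 1) → π⊥ ≈ (-0.2929, +1.7071); max(|x|,|y|,|x±y|/√2) = 1.7071 > 1 ⇒ ∉ W

1, 2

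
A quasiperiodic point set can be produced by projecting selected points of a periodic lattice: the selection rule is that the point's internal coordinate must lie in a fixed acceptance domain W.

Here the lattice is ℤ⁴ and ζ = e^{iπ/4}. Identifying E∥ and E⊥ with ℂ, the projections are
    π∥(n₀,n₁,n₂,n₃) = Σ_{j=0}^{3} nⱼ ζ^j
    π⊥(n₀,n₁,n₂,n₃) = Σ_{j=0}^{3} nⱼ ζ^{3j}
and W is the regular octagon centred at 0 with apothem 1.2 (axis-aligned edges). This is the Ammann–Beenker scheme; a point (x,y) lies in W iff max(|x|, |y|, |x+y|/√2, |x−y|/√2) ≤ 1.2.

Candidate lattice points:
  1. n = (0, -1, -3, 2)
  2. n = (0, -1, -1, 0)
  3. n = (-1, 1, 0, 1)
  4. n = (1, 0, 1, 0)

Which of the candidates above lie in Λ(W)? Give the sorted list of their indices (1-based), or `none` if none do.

2

π⊥(n) = n₀ + n₁ζ³ + n₂ζ⁶ + n₃ζ⁹ where ζ = e^{iπ/4}.
#1 (0, -1, -3, 2): internal (2.12132, 3.70711); octagon support 4.12132 vs apothem 1.2 → ∉ W
#2 (0, -1, -1, 0): internal (0.70711, 0.29289); octagon support 0.70711 vs apothem 1.2 → ∈ W
#3 (-1, 1, 0, 1): internal (-1.00000, 1.41421); octagon support 1.70711 vs apothem 1.2 → ∉ W
#4 (1, 0, 1, 0): internal (1.00000, -1.00000); octagon support 1.41421 vs apothem 1.2 → ∉ W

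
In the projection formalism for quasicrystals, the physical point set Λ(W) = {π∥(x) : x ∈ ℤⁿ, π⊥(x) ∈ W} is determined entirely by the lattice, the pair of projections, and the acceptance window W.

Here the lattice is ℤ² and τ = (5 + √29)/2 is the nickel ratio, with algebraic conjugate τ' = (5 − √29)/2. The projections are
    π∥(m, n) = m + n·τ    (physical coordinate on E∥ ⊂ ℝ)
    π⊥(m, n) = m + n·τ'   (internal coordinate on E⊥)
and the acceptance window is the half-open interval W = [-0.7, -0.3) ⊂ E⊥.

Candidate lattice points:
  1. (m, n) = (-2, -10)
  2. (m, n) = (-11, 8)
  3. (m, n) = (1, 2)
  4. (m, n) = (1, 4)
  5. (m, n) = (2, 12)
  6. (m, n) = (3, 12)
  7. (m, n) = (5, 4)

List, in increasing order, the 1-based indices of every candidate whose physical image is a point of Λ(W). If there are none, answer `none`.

τ' = (5−√29)/2 ≈ -0.19258.
[1] lift (-2,-10): star map gives -0.07418; window check -0.7 ≤ -0.07418 < -0.3 is false → out
[2] lift (-11,8): star map gives -12.54066; window check -0.7 ≤ -12.54066 < -0.3 is false → out
[3] lift (1,2): star map gives 0.61484; window check -0.7 ≤ 0.61484 < -0.3 is false → out
[4] lift (1,4): star map gives 0.22967; window check -0.7 ≤ 0.22967 < -0.3 is false → out
[5] lift (2,12): star map gives -0.31099; window check -0.7 ≤ -0.31099 < -0.3 is true → IN Λ
[6] lift (3,12): star map gives 0.68901; window check -0.7 ≤ 0.68901 < -0.3 is false → out
[7] lift (5,4): star map gives 4.22967; window check -0.7 ≤ 4.22967 < -0.3 is false → out

5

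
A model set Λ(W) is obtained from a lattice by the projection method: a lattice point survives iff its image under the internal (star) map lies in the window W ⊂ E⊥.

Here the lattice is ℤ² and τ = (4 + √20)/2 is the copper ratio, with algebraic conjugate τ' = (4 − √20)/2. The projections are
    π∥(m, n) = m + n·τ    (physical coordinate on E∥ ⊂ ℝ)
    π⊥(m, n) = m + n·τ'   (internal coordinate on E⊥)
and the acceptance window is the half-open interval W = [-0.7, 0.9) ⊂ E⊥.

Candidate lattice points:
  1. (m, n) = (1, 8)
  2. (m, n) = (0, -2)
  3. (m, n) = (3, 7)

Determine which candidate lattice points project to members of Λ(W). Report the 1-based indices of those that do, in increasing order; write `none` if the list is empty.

2

Numerically τ ≈ 4.2361 and τ' = −1/τ ≈ -0.2361.
#1 (1,8): internal coord 1 + (8)·τ' = -0.8885; -0.8885 ∉ [-0.7, 0.9) → out
#2 (0,-2): internal coord 0 + (-2)·τ' = +0.4721; +0.4721 ∈ [-0.7, 0.9) → IN Λ
#3 (3,7): internal coord 3 + (7)·τ' = +1.3475; +1.3475 ∉ [-0.7, 0.9) → out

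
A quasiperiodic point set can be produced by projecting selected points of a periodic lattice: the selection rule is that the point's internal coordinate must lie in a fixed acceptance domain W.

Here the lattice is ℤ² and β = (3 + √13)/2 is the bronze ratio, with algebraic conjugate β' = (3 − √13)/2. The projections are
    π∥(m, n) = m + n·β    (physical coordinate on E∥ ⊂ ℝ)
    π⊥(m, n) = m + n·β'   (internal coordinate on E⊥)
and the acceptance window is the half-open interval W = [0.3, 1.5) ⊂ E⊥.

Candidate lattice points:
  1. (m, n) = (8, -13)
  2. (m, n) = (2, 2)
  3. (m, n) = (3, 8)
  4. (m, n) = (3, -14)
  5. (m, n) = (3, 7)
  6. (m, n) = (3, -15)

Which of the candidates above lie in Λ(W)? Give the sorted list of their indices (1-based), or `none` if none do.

2, 3, 5

Compute β' = (3−√13)/2 = -0.302776, so π⊥(m,n) = m -0.302776·n.
#1 (8,-13): internal coord 8 + (-13)·β' = +11.936083; +11.936083 ∉ [0.3, 1.5) → out
#2 (2,2): internal coord 2 + (2)·β' = +1.394449; +1.394449 ∈ [0.3, 1.5) → IN Λ
#3 (3,8): internal coord 3 + (8)·β' = +0.577795; +0.577795 ∈ [0.3, 1.5) → IN Λ
#4 (3,-14): internal coord 3 + (-14)·β' = +7.238859; +7.238859 ∉ [0.3, 1.5) → out
#5 (3,7): internal coord 3 + (7)·β' = +0.880571; +0.880571 ∈ [0.3, 1.5) → IN Λ
#6 (3,-15): internal coord 3 + (-15)·β' = +7.541635; +7.541635 ∉ [0.3, 1.5) → out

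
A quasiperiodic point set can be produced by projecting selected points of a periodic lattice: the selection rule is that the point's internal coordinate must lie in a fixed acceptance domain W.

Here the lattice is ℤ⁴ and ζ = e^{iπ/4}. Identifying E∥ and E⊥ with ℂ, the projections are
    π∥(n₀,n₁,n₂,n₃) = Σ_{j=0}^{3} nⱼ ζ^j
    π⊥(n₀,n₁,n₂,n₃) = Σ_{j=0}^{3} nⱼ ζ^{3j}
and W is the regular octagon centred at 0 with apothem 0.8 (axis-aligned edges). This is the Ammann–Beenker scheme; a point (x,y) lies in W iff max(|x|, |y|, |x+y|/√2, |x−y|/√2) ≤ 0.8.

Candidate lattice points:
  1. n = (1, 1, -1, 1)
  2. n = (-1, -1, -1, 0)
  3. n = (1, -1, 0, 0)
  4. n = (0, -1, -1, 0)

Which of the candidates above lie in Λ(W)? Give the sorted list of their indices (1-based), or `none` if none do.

π⊥(n) = n₀ + n₁ζ³ + n₂ζ⁶ + n₃ζ⁹ where ζ = e^{iπ/4}.
candidate 1: n = (1, 1, -1, 1) → π⊥ ≈ (+1.0000, +2.4142); max(|x|,|y|,|x±y|/√2) = 2.4142 > 0.8 ⇒ ∉ W
candidate 2: n = (-1, -1, -1, 0) → π⊥ ≈ (-0.2929, +0.2929); max(|x|,|y|,|x±y|/√2) = 0.4142 ≤ 0.8 ⇒ ∈ W
candidate 3: n = (1, -1, 0, 0) → π⊥ ≈ (+1.7071, -0.7071); max(|x|,|y|,|x±y|/√2) = 1.7071 > 0.8 ⇒ ∉ W
candidate 4: n = (0, -1, -1, 0) → π⊥ ≈ (+0.7071, +0.2929); max(|x|,|y|,|x±y|/√2) = 0.7071 ≤ 0.8 ⇒ ∈ W

2, 4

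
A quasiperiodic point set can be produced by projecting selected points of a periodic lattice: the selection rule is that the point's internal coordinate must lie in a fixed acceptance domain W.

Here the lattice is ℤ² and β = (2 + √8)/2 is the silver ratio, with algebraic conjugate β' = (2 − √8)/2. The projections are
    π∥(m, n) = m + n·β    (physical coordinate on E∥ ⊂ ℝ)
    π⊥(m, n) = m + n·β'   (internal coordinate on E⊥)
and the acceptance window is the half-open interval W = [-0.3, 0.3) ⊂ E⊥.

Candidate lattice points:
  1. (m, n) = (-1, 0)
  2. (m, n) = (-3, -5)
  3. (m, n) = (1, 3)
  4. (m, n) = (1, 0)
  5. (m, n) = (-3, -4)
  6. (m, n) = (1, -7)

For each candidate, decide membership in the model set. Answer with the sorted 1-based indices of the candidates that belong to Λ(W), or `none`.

Numerically β ≈ 2.41421 and β' = −1/β ≈ -0.41421.
[1] lift (-1,0): star map gives -1.00000; window check -0.3 ≤ -1.00000 < 0.3 is false → out
[2] lift (-3,-5): star map gives -0.92893; window check -0.3 ≤ -0.92893 < 0.3 is false → out
[3] lift (1,3): star map gives -0.24264; window check -0.3 ≤ -0.24264 < 0.3 is true → IN Λ
[4] lift (1,0): star map gives 1.00000; window check -0.3 ≤ 1.00000 < 0.3 is false → out
[5] lift (-3,-4): star map gives -1.34315; window check -0.3 ≤ -1.34315 < 0.3 is false → out
[6] lift (1,-7): star map gives 3.89949; window check -0.3 ≤ 3.89949 < 0.3 is false → out

3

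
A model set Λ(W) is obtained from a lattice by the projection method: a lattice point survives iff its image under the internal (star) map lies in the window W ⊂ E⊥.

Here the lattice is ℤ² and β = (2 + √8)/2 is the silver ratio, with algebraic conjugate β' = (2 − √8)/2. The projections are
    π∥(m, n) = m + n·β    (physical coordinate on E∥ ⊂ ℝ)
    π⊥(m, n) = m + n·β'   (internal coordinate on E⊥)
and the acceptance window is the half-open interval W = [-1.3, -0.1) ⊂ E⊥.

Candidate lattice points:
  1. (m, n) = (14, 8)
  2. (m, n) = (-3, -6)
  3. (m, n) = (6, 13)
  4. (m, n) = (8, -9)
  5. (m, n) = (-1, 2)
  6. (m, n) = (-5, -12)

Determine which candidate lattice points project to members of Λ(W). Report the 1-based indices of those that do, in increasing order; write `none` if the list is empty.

2

Compute β' = (2−√8)/2 = -0.414214, so π⊥(m,n) = m -0.414214·n.
candidate 1: (m,n)=(14,8) → π∥ = 14+8·β ≈ 33.313708, π⊥ = 14+8·β' ≈ 10.686292 ∉ [-1.3, -0.1) ⇒ out
candidate 2: (m,n)=(-3,-6) → π∥ = -3-6·β ≈ -17.485281, π⊥ = -3-6·β' ≈ -0.514719 ∈ [-1.3, -0.1) ⇒ IN Λ
candidate 3: (m,n)=(6,13) → π∥ = 6+13·β ≈ 37.384776, π⊥ = 6+13·β' ≈ 0.615224 ∉ [-1.3, -0.1) ⇒ out
candidate 4: (m,n)=(8,-9) → π∥ = 8-9·β ≈ -13.727922, π⊥ = 8-9·β' ≈ 11.727922 ∉ [-1.3, -0.1) ⇒ out
candidate 5: (m,n)=(-1,2) → π∥ = -1+2·β ≈ 3.828427, π⊥ = -1+2·β' ≈ -1.828427 ∉ [-1.3, -0.1) ⇒ out
candidate 6: (m,n)=(-5,-12) → π∥ = -5-12·β ≈ -33.970563, π⊥ = -5-12·β' ≈ -0.029437 ∉ [-1.3, -0.1) ⇒ out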